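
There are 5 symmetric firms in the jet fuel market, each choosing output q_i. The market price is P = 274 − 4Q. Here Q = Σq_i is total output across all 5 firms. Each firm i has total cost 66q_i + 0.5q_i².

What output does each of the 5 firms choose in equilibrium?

8.32

A representative firm's profit is π_i = q_i(274 − 4Q) − 66q_i − 0.5q_i², with Q = q_i + Σ_{j≠i} q_j.
First-order condition: 208 − 9q_i − 4Σ_{j≠i} q_j = 0.
With identical firms, set every q_j = q: then 208 − 9q − 16q = 0, i.e. q = 208/25 = 8.32.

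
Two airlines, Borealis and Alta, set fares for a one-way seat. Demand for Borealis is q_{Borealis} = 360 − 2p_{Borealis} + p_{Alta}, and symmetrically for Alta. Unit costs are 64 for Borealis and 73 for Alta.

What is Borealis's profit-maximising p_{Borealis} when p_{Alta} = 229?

179.25

Borealis's profit: π = (p_{Borealis} − 64)(360 − 2p_{Borealis} + p_{Alta}).
∂π/∂p_{Borealis} = 488 − 4p_{Borealis} + p_{Alta} = 0 ⇒ p_{Borealis} = 122 + 0.25p_{Alta}.
At p_{Alta} = 229: p_{Borealis} = 122 + 0.25·229 = 179.25.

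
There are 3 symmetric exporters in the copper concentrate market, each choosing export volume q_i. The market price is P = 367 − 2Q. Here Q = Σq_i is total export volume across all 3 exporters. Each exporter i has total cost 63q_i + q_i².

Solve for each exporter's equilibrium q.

A representative exporter's profit is π_i = q_i(367 − 2Q) − 63q_i − q_i², with Q = q_i + Σ_{j≠i} q_j.
First-order condition: 304 − 6q_i − 2Σ_{j≠i} q_j = 0.
In a symmetric equilibrium every exporter chooses the same q, so Σ_{j≠i} q_j = 2q. The condition becomes 304 − 10q = 0, giving q = 304/10 = 30.4.

30.4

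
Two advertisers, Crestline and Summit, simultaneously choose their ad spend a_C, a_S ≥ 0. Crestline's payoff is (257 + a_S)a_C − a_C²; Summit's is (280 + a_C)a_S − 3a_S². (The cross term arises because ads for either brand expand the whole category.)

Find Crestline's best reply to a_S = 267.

Expanding Crestline's payoff: 257a_C + a_Sa_C − a_C².
∂π/∂a_C = 257 + a_S − 2a_C = 0, so a_C = 128.5 + 0.5a_S.
At a_S = 267: a_C = 128.5 + 0.5·267 = 262.

262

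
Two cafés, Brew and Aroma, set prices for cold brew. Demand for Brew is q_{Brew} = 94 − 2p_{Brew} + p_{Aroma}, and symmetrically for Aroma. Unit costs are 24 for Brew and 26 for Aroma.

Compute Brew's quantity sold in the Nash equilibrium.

47.2

Brew's profit: π = (p_{Brew} − 24)(94 − 2p_{Brew} + p_{Aroma}).
∂π/∂p_{Brew} = 142 − 4p_{Brew} + p_{Aroma} = 0 ⇒ p_{Brew} = 35.5 + 0.25p_{Aroma}.
Similarly p_{Aroma} = 36.5 + 0.25p_{Brew}.
Plugging p_{Aroma} into Brew's best response: p_{Brew} = 35.5 + 0.25(36.5 + 0.25p_{Brew}) ⇒ 0.9375p_{Brew} = 44.625, so p_{Brew} = 47.6.
Then p_{Aroma} = 36.5 + 0.25·47.6 = 48.4.
q_{Brew} = 94 − 2·47.6 + 48.4 = 47.2.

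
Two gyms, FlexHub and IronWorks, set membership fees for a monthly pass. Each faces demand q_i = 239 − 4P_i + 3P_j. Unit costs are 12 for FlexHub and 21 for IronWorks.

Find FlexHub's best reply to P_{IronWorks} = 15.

FlexHub's profit: π = (P_{FlexHub} − 12)(239 − 4P_{FlexHub} + 3P_{IronWorks}).
∂π/∂P_{FlexHub} = 287 − 8P_{FlexHub} + 3P_{IronWorks} = 0 ⇒ P_{FlexHub} = 35.875 + 0.375P_{IronWorks}.
At P_{IronWorks} = 15: P_{FlexHub} = 35.875 + 0.375·15 = 41.5.

41.5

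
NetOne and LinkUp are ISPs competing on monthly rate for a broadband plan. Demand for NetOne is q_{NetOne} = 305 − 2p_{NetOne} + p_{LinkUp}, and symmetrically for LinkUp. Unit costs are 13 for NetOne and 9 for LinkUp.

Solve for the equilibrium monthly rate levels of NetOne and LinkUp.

NetOne's profit: π = (p_{NetOne} − 13)(305 − 2p_{NetOne} + p_{LinkUp}).
∂π/∂p_{NetOne} = 331 − 4p_{NetOne} + p_{LinkUp} = 0 ⇒ p_{NetOne} = 82.75 + 0.25p_{LinkUp}.
Similarly p_{LinkUp} = 80.75 + 0.25p_{NetOne}.
Substituting the second reaction function into the first: p_{NetOne} = 82.75 + 0.25(80.75 + 0.25p_{NetOne}), which gives 0.9375p_{NetOne} = 102.9375 ⇒ p_{NetOne} = 109.8.
Then p_{LinkUp} = 80.75 + 0.25·109.8 = 108.2.

109.8, 108.2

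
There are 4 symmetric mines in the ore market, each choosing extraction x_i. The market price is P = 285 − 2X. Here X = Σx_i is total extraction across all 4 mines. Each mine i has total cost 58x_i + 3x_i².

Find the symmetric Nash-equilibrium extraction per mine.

14.1875

A representative mine's profit is π_i = x_i(285 − 2X) − 58x_i − 3x_i², with X = x_i + Σ_{j≠i} x_j.
First-order condition: 227 − 10x_i − 2Σ_{j≠i} x_j = 0.
With identical mines, set every x_j = x: then 227 − 10x − 6x = 0, i.e. x = 227/16 = 14.1875.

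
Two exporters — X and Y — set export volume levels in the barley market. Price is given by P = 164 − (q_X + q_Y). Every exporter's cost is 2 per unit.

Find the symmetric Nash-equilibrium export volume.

Exporter X's profit: π = q_X(164 − (q_X + q_Y)) − 2q_X.
∂π/∂q_X = 162 − 2q_X − q_Y = 0, so q_X = 81 − 0.5q_Y.
The game is symmetric, so in equilibrium q_Y = q_X: the reaction function gives 1.5q_X = 81, hence q_X = 54.

54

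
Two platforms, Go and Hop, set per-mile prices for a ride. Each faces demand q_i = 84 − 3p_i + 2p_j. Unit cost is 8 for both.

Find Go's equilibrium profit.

Go's profit: π = (p_{Go} − 8)(84 − 3p_{Go} + 2p_{Hop}).
∂π/∂p_{Go} = 108 − 6p_{Go} + 2p_{Hop} = 0 ⇒ p_{Go} = 18 + (1/3)p_{Hop}.
Setting p_{Go} = p_{Hop} in the reaction function: p_{Go} = 18 + (1/3)p_{Go}, so p_{Go} = 18 / (2/3) = 27.
q_{Go} = 84 − 3·27 + 2·27 = 57.
Profit = (27 − 8)·57 = 1083.

1083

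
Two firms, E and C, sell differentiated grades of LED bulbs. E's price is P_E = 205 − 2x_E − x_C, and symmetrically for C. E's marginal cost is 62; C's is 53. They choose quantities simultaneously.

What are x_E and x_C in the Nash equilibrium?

28, 31

Firm E's profit: π = x_E(205 − 2x_E − x_C) − 62x_E.
∂π/∂x_E = 143 − 4x_E − x_C = 0 ⇒ x_E = 35.75 − 0.25x_C.
Similarly x_C = 38 − 0.25x_E.
Plugging x_C into E's best response: x_E = 35.75 − 0.25(38 − 0.25x_E) ⇒ 0.9375x_E = 26.25, so x_E = 28.
Then x_C = 38 − 0.25·28 = 31.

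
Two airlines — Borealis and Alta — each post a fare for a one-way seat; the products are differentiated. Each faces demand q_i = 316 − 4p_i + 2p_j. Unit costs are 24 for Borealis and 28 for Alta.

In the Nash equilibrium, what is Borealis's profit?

8172.16

Borealis's profit: π = (p_{Borealis} − 24)(316 − 4p_{Borealis} + 2p_{Alta}).
∂π/∂p_{Borealis} = 412 − 8p_{Borealis} + 2p_{Alta} = 0 ⇒ p_{Borealis} = 51.5 + 0.25p_{Alta}.
Similarly p_{Alta} = 53.5 + 0.25p_{Borealis}.
Solving the two reaction functions simultaneously: (1 − (0.25)(0.25))p_{Borealis} = 51.5 + 0.25·53.5, so 0.9375p_{Borealis} = 64.875 and p_{Borealis} = 69.2.
Then p_{Alta} = 53.5 + 0.25·69.2 = 70.8.
q_{Borealis} = 316 − 4·69.2 + 2·70.8 = 180.8.
Profit = (69.2 − 24)·180.8 = 8172.16.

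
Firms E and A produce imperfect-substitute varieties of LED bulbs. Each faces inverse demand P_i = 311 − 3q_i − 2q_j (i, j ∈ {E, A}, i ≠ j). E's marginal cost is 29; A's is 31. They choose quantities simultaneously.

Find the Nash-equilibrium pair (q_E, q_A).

Firm E's profit: π = q_E(311 − 3q_E − 2q_A) − 29q_E.
∂π/∂q_E = 282 − 6q_E − 2q_A = 0 ⇒ q_E = 47 − (1/3)q_A.
Similarly q_A = 140/3 − (1/3)q_E.
Substituting the second reaction function into the first: q_E = 47 − (1/3)(140/3 − (1/3)q_E), which gives (8/9)q_E = 283/9 ⇒ q_E = 35.375.
Then q_A = 140/3 − (1/3)·35.375 = 34.875.

35.375, 34.875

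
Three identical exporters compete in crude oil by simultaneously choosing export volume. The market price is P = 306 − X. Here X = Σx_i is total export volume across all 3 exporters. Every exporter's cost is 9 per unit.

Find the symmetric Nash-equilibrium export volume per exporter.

74.25

A representative exporter's profit is π_i = x_i(306 − X) − 9x_i, with X = x_i + Σ_{j≠i} x_j.
First-order condition: 297 − 2x_i − Σ_{j≠i} x_j = 0.
Imposing symmetry (x_j = x for all j) turns Σ_{j≠i} x_j into 2x, so 297 = 4x and x = 74.25.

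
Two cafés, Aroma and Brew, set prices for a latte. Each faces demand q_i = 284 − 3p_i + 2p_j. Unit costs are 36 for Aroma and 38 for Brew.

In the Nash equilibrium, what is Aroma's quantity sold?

187.125

Aroma's profit: π = (p_{Aroma} − 36)(284 − 3p_{Aroma} + 2p_{Brew}).
∂π/∂p_{Aroma} = 392 − 6p_{Aroma} + 2p_{Brew} = 0 ⇒ p_{Aroma} = 196/3 + (1/3)p_{Brew}.
Similarly p_{Brew} = 199/3 + (1/3)p_{Aroma}.
Substituting the second reaction function into the first: p_{Aroma} = 196/3 + (1/3)(199/3 + (1/3)p_{Aroma}), which gives (8/9)p_{Aroma} = 787/9 ⇒ p_{Aroma} = 98.375.
Then p_{Brew} = 199/3 + (1/3)·98.375 = 99.125.
q_{Aroma} = 284 − 3·98.375 + 2·99.125 = 187.125.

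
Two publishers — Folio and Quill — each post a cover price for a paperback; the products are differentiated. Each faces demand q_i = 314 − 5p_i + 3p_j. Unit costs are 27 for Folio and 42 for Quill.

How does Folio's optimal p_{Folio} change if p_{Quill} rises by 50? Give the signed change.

Folio's profit: π = (p_{Folio} − 27)(314 − 5p_{Folio} + 3p_{Quill}).
∂π/∂p_{Folio} = 449 − 10p_{Folio} + 3p_{Quill} = 0 ⇒ p_{Folio} = 44.9 + 0.3p_{Quill}.
The reaction-function slope is 0.3, so a 50-unit rise in p_{Quill} moves p_{Folio} by 0.3 × 50 = 15. Folio's best response rises — the actions are strategic complements.

15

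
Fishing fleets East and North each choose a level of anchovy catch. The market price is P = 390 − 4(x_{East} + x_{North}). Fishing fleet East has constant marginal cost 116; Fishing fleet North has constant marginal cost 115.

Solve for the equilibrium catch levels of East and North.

22.75, 23

Fishing fleet East's profit: π = x_{East}(390 − 4(x_{East} + x_{North})) − 116x_{East}.
∂π/∂x_{East} = 274 − 8x_{East} − 4x_{North} = 0, so x_{East} = 34.25 − 0.5x_{North}.
By the same steps for North: x_{North} = 34.375 − 0.5x_{East}.
Solving the two reaction functions simultaneously: (1 − (−0.5)(−0.5))x_{East} = 34.25 − 0.5·34.375, so 0.75x_{East} = 17.0625 and x_{East} = 22.75.
Then x_{North} = 34.375 − 0.5·22.75 = 23.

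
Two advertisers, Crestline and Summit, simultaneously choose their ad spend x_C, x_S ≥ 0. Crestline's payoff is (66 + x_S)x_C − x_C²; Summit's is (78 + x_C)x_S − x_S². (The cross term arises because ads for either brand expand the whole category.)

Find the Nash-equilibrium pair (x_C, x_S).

70, 74

Expanding Crestline's payoff: 66x_C + x_Sx_C − x_C².
∂π/∂x_C = 66 + x_S − 2x_C = 0, so x_C = 33 + 0.5x_S.
Likewise for Summit: x_S = 39 + 0.5x_C.
Solving the two reaction functions simultaneously: (1 − (0.5)(0.5))x_C = 33 + 0.5·39, so 0.75x_C = 52.5 and x_C = 70.
Then x_S = 39 + 0.5·70 = 74.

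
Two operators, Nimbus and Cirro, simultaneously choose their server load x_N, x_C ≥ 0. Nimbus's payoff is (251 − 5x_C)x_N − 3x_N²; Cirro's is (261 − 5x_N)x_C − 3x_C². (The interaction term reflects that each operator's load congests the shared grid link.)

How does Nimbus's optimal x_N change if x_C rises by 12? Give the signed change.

Expanding Nimbus's payoff: 251x_N − 5x_Cx_N − 3x_N².
∂π/∂x_N = 251 − 5x_C − 6x_N = 0, so x_N = 251/6 − (5/6)x_C.
The reaction-function slope is −5/6, so a 12-unit rise in x_C moves x_N by −5/6 × 12 = −10. Nimbus's best response falls — the actions are strategic substitutes.

-10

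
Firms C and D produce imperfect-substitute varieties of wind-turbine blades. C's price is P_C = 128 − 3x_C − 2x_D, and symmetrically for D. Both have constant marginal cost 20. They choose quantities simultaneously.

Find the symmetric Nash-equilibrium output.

Firm C's profit: π = x_C(128 − 3x_C − 2x_D) − 20x_C.
∂π/∂x_C = 108 − 6x_C − 2x_D = 0 ⇒ x_C = 18 − (1/3)x_D.
The game is symmetric, so in equilibrium x_D = x_C: the reaction function gives (4/3)x_C = 18, hence x_C = 13.5.

13.5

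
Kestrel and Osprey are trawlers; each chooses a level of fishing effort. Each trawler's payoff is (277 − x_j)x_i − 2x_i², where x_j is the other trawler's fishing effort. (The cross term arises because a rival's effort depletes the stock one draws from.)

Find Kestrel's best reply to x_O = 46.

Kestrel's payoff is (277 − x_O)x_K − 2x_K².
∂π/∂x_K = 277 − x_O − 4x_K = 0, so x_K = 69.25 − 0.25x_O.
At x_O = 46: x_K = 69.25 − 0.25·46 = 57.75.

57.75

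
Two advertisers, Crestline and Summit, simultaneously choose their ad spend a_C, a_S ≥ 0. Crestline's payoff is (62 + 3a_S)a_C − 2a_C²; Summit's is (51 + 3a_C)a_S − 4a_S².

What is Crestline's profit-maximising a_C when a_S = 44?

Expanding Crestline's payoff: 62a_C + 3a_Sa_C − 2a_C².
∂π/∂a_C = 62 + 3a_S − 4a_C = 0, so a_C = 15.5 + 0.75a_S.
At a_S = 44: a_C = 15.5 + 0.75·44 = 48.5.

48.5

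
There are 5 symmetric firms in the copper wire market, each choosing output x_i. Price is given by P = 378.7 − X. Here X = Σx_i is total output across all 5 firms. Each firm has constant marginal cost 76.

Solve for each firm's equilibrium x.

50.45

A representative firm's profit is π_i = x_i(378.7 − X) − 76x_i, with X = x_i + Σ_{j≠i} x_j.
First-order condition: 302.7 − 2x_i − Σ_{j≠i} x_j = 0.
With identical firms, set every x_j = x: then 302.7 − 2x − 4x = 0, i.e. x = 302.7/6 = 50.45.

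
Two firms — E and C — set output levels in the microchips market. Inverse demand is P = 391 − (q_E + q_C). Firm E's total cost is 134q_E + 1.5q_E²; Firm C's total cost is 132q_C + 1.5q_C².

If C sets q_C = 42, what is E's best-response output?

43

Firm E's profit: π = q_E(391 − (q_E + q_C)) − 134q_E − 1.5q_E².
∂π/∂q_E = 257 − 5q_E − q_C = 0, so q_E = 51.4 − 0.2q_C.
At q_C = 42: q_E = 51.4 − 0.2·42 = 43.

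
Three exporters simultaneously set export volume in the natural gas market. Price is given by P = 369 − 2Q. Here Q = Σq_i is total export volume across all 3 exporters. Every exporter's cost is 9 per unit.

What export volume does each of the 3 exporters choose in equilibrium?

45

A representative exporter's profit is π_i = q_i(369 − 2Q) − 9q_i, with Q = q_i + Σ_{j≠i} q_j.
First-order condition: 360 − 4q_i − 2Σ_{j≠i} q_j = 0.
With identical exporters, set every q_j = q: then 360 − 4q − 4q = 0, i.e. q = 360/8 = 45.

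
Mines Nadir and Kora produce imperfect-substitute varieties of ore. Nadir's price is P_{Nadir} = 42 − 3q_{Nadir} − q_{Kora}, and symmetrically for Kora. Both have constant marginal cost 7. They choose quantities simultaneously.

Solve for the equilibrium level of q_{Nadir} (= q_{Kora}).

Mine Nadir's profit: π = q_{Nadir}(42 − 3q_{Nadir} − q_{Kora}) − 7q_{Nadir}.
∂π/∂q_{Nadir} = 35 − 6q_{Nadir} − q_{Kora} = 0 ⇒ q_{Nadir} = 35/6 − (1/6)q_{Kora}.
Setting q_{Nadir} = q_{Kora} in the reaction function: q_{Nadir} = 35/6 − (1/6)q_{Nadir}, so q_{Nadir} = (35/6) / (7/6) = 5.

5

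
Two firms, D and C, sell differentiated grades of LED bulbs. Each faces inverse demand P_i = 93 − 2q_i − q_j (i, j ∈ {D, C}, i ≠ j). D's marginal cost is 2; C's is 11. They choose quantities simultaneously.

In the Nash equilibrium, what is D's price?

39.6

Firm D's profit: π = q_D(93 − 2q_D − q_C) − 2q_D.
∂π/∂q_D = 91 − 4q_D − q_C = 0 ⇒ q_D = 22.75 − 0.25q_C.
Similarly q_C = 20.5 − 0.25q_D.
Plugging q_C into D's best response: q_D = 22.75 − 0.25(20.5 − 0.25q_D) ⇒ 0.9375q_D = 17.625, so q_D = 18.8.
Then q_C = 20.5 − 0.25·18.8 = 15.8.
P_D = 93 − 2·18.8 − 15.8 = 39.6.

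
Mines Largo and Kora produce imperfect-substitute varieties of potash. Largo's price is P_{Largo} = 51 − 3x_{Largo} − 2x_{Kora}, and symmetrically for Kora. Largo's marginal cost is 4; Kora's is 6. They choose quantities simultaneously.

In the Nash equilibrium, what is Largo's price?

22

Mine Largo's profit: π = x_{Largo}(51 − 3x_{Largo} − 2x_{Kora}) − 4x_{Largo}.
∂π/∂x_{Largo} = 47 − 6x_{Largo} − 2x_{Kora} = 0 ⇒ x_{Largo} = 47/6 − (1/3)x_{Kora}.
Similarly x_{Kora} = 7.5 − (1/3)x_{Largo}.
Substituting the second reaction function into the first: x_{Largo} = 47/6 − (1/3)(7.5 − (1/3)x_{Largo}), which gives (8/9)x_{Largo} = 16/3 ⇒ x_{Largo} = 6.
Then x_{Kora} = 7.5 − (1/3)·6 = 5.5.
P_{Largo} = 51 − 3·6 − 2·5.5 = 22.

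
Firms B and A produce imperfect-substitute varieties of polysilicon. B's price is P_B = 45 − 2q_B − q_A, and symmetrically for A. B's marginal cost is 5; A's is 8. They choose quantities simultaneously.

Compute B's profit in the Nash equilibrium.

Firm B's profit: π = q_B(45 − 2q_B − q_A) − 5q_B.
∂π/∂q_B = 40 − 4q_B − q_A = 0 ⇒ q_B = 10 − 0.25q_A.
Similarly q_A = 9.25 − 0.25q_B.
Solving the two reaction functions simultaneously: (1 − (−0.25)(−0.25))q_B = 10 − 0.25·9.25, so 0.9375q_B = 7.6875 and q_B = 8.2.
Then q_A = 9.25 − 0.25·8.2 = 7.2.
P_B = 45 − 2·8.2 − 7.2 = 21.4.
Profit = (21.4 − 5)·8.2 = 134.48.

134.48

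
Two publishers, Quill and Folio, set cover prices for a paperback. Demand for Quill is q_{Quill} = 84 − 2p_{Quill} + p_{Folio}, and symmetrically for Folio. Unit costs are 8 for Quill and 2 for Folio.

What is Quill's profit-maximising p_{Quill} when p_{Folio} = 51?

Quill's profit: π = (p_{Quill} − 8)(84 − 2p_{Quill} + p_{Folio}).
∂π/∂p_{Quill} = 100 − 4p_{Quill} + p_{Folio} = 0 ⇒ p_{Quill} = 25 + 0.25p_{Folio}.
At p_{Folio} = 51: p_{Quill} = 25 + 0.25·51 = 37.75.

37.75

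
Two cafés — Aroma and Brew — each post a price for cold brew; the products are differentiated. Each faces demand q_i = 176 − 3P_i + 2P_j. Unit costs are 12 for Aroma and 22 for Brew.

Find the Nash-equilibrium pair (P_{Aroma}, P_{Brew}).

54.875, 58.625

Aroma's profit: π = (P_{Aroma} − 12)(176 − 3P_{Aroma} + 2P_{Brew}).
∂π/∂P_{Aroma} = 212 − 6P_{Aroma} + 2P_{Brew} = 0 ⇒ P_{Aroma} = 106/3 + (1/3)P_{Brew}.
Similarly P_{Brew} = 121/3 + (1/3)P_{Aroma}.
Plugging P_{Brew} into Aroma's best response: P_{Aroma} = 106/3 + (1/3)(121/3 + (1/3)P_{Aroma}) ⇒ (8/9)P_{Aroma} = 439/9, so P_{Aroma} = 54.875.
Then P_{Brew} = 121/3 + (1/3)·54.875 = 58.625.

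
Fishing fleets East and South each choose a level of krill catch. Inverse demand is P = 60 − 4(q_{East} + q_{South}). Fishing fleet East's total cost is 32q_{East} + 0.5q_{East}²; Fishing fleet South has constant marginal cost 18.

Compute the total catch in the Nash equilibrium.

Fishing fleet East's profit: π = q_{East}(60 − 4(q_{East} + q_{South})) − 32q_{East} − 0.5q_{East}².
∂π/∂q_{East} = 28 − 9q_{East} − 4q_{South} = 0, so q_{East} = 28/9 − (4/9)q_{South}.
For South: ∂π/∂q_{South} = 42 − 8q_{South} − 4q_{East} = 0 ⇒ q_{South} = 5.25 − 0.5q_{East}.
Substituting the second reaction function into the first: q_{East} = 28/9 − (4/9)(5.25 − 0.5q_{East}), which gives (7/9)q_{East} = 7/9 ⇒ q_{East} = 1.
Then q_{South} = 5.25 − 0.5·1 = 4.75.
Total catch: 1 + 4.75 = 5.75.

5.75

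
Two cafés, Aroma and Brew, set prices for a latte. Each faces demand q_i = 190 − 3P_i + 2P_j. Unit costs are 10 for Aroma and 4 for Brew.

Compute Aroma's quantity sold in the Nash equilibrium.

Aroma's profit: π = (P_{Aroma} − 10)(190 − 3P_{Aroma} + 2P_{Brew}).
∂π/∂P_{Aroma} = 220 − 6P_{Aroma} + 2P_{Brew} = 0 ⇒ P_{Aroma} = 110/3 + (1/3)P_{Brew}.
Similarly P_{Brew} = 101/3 + (1/3)P_{Aroma}.
Substituting the second reaction function into the first: P_{Aroma} = 110/3 + (1/3)(101/3 + (1/3)P_{Aroma}), which gives (8/9)P_{Aroma} = 431/9 ⇒ P_{Aroma} = 53.875.
Then P_{Brew} = 101/3 + (1/3)·53.875 = 51.625.
q_{Aroma} = 190 − 3·53.875 + 2·51.625 = 131.625.

131.625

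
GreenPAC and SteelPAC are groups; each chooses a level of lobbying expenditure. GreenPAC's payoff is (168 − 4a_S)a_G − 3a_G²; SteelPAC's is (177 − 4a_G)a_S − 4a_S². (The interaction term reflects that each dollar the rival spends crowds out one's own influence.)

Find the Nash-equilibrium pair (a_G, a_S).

19.875, 12.1875

Expanding GreenPAC's payoff: 168a_G − 4a_Sa_G − 3a_G².
∂π/∂a_G = 168 − 4a_S − 6a_G = 0, so a_G = 28 − (2/3)a_S.
Likewise for SteelPAC: a_S = 22.125 − 0.5a_G.
Substituting the second reaction function into the first: a_G = 28 − (2/3)(22.125 − 0.5a_G), which gives (2/3)a_G = 13.25 ⇒ a_G = 19.875.
Then a_S = 22.125 − 0.5·19.875 = 12.1875.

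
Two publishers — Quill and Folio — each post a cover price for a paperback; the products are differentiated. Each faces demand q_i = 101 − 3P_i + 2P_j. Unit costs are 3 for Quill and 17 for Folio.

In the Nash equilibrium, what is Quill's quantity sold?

Quill's profit: π = (P_{Quill} − 3)(101 − 3P_{Quill} + 2P_{Folio}).
∂π/∂P_{Quill} = 110 − 6P_{Quill} + 2P_{Folio} = 0 ⇒ P_{Quill} = 55/3 + (1/3)P_{Folio}.
Similarly P_{Folio} = 76/3 + (1/3)P_{Quill}.
Plugging P_{Folio} into Quill's best response: P_{Quill} = 55/3 + (1/3)(76/3 + (1/3)P_{Quill}) ⇒ (8/9)P_{Quill} = 241/9, so P_{Quill} = 30.125.
Then P_{Folio} = 76/3 + (1/3)·30.125 = 35.375.
q_{Quill} = 101 − 3·30.125 + 2·35.375 = 81.375.

81.375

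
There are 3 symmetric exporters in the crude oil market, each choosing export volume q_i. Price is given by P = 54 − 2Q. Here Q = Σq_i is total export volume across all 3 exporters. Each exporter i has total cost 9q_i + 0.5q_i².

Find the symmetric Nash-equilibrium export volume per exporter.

A representative exporter's profit is π_i = q_i(54 − 2Q) − 9q_i − 0.5q_i², with Q = q_i + Σ_{j≠i} q_j.
First-order condition: 45 − 5q_i − 2Σ_{j≠i} q_j = 0.
In a symmetric equilibrium every exporter chooses the same q, so Σ_{j≠i} q_j = 2q. The condition becomes 45 − 9q = 0, giving q = 45/9 = 5.

5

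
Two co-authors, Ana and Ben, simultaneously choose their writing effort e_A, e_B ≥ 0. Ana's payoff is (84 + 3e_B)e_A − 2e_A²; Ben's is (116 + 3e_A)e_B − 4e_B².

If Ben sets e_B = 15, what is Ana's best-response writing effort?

Expanding Ana's payoff: 84e_A + 3e_Be_A − 2e_A².
∂π/∂e_A = 84 + 3e_B − 4e_A = 0, so e_A = 21 + 0.75e_B.
At e_B = 15: e_A = 21 + 0.75·15 = 32.25.

32.25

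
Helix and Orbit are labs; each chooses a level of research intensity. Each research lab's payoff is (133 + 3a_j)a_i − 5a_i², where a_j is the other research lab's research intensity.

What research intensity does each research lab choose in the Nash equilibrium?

19

Helix's payoff is (133 + 3a_O)a_H − 5a_H².
∂π/∂a_H = 133 + 3a_O − 10a_H = 0, so a_H = 13.3 + 0.3a_O.
By symmetry a_O = a_H; substituting into the reaction function, 0.7a_H = 13.3 and a_H = 19.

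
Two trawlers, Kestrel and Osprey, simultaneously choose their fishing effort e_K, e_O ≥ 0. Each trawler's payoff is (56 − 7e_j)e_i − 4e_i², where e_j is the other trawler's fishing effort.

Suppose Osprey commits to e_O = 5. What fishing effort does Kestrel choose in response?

2.625

Kestrel's payoff is (56 − 7e_O)e_K − 4e_K².
∂π/∂e_K = 56 − 7e_O − 8e_K = 0, so e_K = 7 − 0.875e_O.
At e_O = 5: e_K = 7 − 0.875·5 = 2.625.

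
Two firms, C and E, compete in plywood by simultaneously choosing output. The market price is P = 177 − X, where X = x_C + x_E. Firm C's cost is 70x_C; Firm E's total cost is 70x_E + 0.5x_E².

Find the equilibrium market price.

Firm C's profit: π = x_C(177 − (x_C + x_E)) − 70x_C.
∂π/∂x_C = 107 − 2x_C − x_E = 0, so x_C = 53.5 − 0.5x_E.
For E: ∂π/∂x_E = 107 − 3x_E − x_C = 0 ⇒ x_E = 107/3 − (1/3)x_C.
Solving the two reaction functions simultaneously: (1 − (−0.5)(−1/3))x_C = 53.5 − 0.5·(107/3), so (5/6)x_C = 107/3 and x_C = 42.8.
Then x_E = 107/3 − (1/3)·42.8 = 21.4.
Equilibrium price: P = 177 − 64.2 = 112.8.

112.8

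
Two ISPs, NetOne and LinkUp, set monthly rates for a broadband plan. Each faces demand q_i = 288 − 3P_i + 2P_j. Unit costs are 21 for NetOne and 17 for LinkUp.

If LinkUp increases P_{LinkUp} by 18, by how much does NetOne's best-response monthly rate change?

6

NetOne's profit: π = (P_{NetOne} − 21)(288 − 3P_{NetOne} + 2P_{LinkUp}).
∂π/∂P_{NetOne} = 351 − 6P_{NetOne} + 2P_{LinkUp} = 0 ⇒ P_{NetOne} = 58.5 + (1/3)P_{LinkUp}.
The reaction-function slope is 1/3, so an 18-unit rise in P_{LinkUp} moves P_{NetOne} by 1/3 × 18 = 6. NetOne's best response rises — the actions are strategic complements.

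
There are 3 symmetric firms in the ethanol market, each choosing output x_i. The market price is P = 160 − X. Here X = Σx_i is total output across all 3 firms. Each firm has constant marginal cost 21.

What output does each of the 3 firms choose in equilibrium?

34.75

A representative firm's profit is π_i = x_i(160 − X) − 21x_i, with X = x_i + Σ_{j≠i} x_j.
First-order condition: 139 − 2x_i − Σ_{j≠i} x_j = 0.
Imposing symmetry (x_j = x for all j) turns Σ_{j≠i} x_j into 2x, so 139 = 4x and x = 34.75.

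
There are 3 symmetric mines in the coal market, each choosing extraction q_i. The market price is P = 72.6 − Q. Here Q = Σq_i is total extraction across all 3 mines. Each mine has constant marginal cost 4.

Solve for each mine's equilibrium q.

17.15

A representative mine's profit is π_i = q_i(72.6 − Q) − 4q_i, with Q = q_i + Σ_{j≠i} q_j.
First-order condition: 68.6 − 2q_i − Σ_{j≠i} q_j = 0.
With identical mines, set every q_j = q: then 68.6 − 2q − 2q = 0, i.e. q = 68.6/4 = 17.15.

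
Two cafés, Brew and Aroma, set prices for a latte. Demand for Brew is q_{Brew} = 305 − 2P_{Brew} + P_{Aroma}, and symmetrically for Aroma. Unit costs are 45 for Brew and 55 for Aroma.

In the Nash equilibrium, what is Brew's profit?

15488

Brew's profit: π = (P_{Brew} − 45)(305 − 2P_{Brew} + P_{Aroma}).
∂π/∂P_{Brew} = 395 − 4P_{Brew} + P_{Aroma} = 0 ⇒ P_{Brew} = 98.75 + 0.25P_{Aroma}.
Similarly P_{Aroma} = 103.75 + 0.25P_{Brew}.
Plugging P_{Aroma} into Brew's best response: P_{Brew} = 98.75 + 0.25(103.75 + 0.25P_{Brew}) ⇒ 0.9375P_{Brew} = 124.6875, so P_{Brew} = 133.
Then P_{Aroma} = 103.75 + 0.25·133 = 137.
q_{Brew} = 305 − 2·133 + 137 = 176.
Profit = (133 − 45)·176 = 15488.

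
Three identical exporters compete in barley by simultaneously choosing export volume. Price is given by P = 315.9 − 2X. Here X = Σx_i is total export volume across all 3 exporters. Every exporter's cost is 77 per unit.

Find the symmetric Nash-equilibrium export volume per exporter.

A representative exporter's profit is π_i = x_i(315.9 − 2X) − 77x_i, with X = x_i + Σ_{j≠i} x_j.
First-order condition: 238.9 − 4x_i − 2Σ_{j≠i} x_j = 0.
Imposing symmetry (x_j = x for all j) turns Σ_{j≠i} x_j into 2x, so 238.9 = 8x and x = 29.8625.

29.8625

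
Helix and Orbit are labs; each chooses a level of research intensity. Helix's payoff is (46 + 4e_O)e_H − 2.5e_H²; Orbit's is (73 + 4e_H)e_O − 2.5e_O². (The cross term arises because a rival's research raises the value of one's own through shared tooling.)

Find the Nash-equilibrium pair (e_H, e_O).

58, 61

Expanding Helix's payoff: 46e_H + 4e_Oe_H − 2.5e_H².
∂π/∂e_H = 46 + 4e_O − 5e_H = 0, so e_H = 9.2 + 0.8e_O.
Likewise for Orbit: e_O = 14.6 + 0.8e_H.
Plugging e_O into Helix's best response: e_H = 9.2 + 0.8(14.6 + 0.8e_H) ⇒ 0.36e_H = 20.88, so e_H = 58.
Then e_O = 14.6 + 0.8·58 = 61.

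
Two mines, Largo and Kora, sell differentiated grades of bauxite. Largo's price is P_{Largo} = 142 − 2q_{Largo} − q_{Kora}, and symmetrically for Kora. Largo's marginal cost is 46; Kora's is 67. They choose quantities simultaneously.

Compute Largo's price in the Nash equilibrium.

Mine Largo's profit: π = q_{Largo}(142 − 2q_{Largo} − q_{Kora}) − 46q_{Largo}.
∂π/∂q_{Largo} = 96 − 4q_{Largo} − q_{Kora} = 0 ⇒ q_{Largo} = 24 − 0.25q_{Kora}.
Similarly q_{Kora} = 18.75 − 0.25q_{Largo}.
Solving the two reaction functions simultaneously: (1 − (−0.25)(−0.25))q_{Largo} = 24 − 0.25·18.75, so 0.9375q_{Largo} = 19.3125 and q_{Largo} = 20.6.
Then q_{Kora} = 18.75 − 0.25·20.6 = 13.6.
P_{Largo} = 142 − 2·20.6 − 13.6 = 87.2.

87.2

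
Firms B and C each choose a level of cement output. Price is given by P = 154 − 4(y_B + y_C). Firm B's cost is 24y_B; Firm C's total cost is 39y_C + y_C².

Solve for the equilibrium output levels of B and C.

13.125, 6.25

Firm B's profit: π = y_B(154 − 4(y_B + y_C)) − 24y_B.
∂π/∂y_B = 130 − 8y_B − 4y_C = 0, so y_B = 16.25 − 0.5y_C.
For C: ∂π/∂y_C = 115 − 10y_C − 4y_B = 0 ⇒ y_C = 11.5 − 0.4y_B.
Solving the two reaction functions simultaneously: (1 − (−0.5)(−0.4))y_B = 16.25 − 0.5·11.5, so 0.8y_B = 10.5 and y_B = 13.125.
Then y_C = 11.5 − 0.4·13.125 = 6.25.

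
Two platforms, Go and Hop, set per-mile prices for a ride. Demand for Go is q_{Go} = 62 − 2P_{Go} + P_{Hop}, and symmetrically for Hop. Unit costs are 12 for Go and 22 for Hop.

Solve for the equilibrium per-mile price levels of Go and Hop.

30, 34

Go's profit: π = (P_{Go} − 12)(62 − 2P_{Go} + P_{Hop}).
∂π/∂P_{Go} = 86 − 4P_{Go} + P_{Hop} = 0 ⇒ P_{Go} = 21.5 + 0.25P_{Hop}.
Similarly P_{Hop} = 26.5 + 0.25P_{Go}.
Plugging P_{Hop} into Go's best response: P_{Go} = 21.5 + 0.25(26.5 + 0.25P_{Go}) ⇒ 0.9375P_{Go} = 28.125, so P_{Go} = 30.
Then P_{Hop} = 26.5 + 0.25·30 = 34.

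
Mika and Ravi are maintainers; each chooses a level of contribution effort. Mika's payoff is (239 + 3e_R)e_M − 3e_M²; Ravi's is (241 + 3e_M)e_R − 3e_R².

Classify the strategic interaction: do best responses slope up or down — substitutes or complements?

strategic complements

Expanding Mika's payoff: 239e_M + 3e_Re_M − 3e_M².
∂π/∂e_M = 239 + 3e_R − 6e_M = 0, so e_M = 239/6 + 0.5e_R.
The best-response slope de_M/de_R = 0.5 > 0: the reaction function is upward-sloping, so the choices are strategic complements.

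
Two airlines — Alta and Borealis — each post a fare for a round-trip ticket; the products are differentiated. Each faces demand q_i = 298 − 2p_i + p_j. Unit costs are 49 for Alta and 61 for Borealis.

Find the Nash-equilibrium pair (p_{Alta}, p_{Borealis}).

133.6, 138.4

Alta's profit: π = (p_{Alta} − 49)(298 − 2p_{Alta} + p_{Borealis}).
∂π/∂p_{Alta} = 396 − 4p_{Alta} + p_{Borealis} = 0 ⇒ p_{Alta} = 99 + 0.25p_{Borealis}.
Similarly p_{Borealis} = 105 + 0.25p_{Alta}.
Plugging p_{Borealis} into Alta's best response: p_{Alta} = 99 + 0.25(105 + 0.25p_{Alta}) ⇒ 0.9375p_{Alta} = 125.25, so p_{Alta} = 133.6.
Then p_{Borealis} = 105 + 0.25·133.6 = 138.4.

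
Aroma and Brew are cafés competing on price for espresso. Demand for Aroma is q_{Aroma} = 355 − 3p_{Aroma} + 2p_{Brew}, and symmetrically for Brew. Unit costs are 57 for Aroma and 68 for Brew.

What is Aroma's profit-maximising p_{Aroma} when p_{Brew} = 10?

Aroma's profit: π = (p_{Aroma} − 57)(355 − 3p_{Aroma} + 2p_{Brew}).
∂π/∂p_{Aroma} = 526 − 6p_{Aroma} + 2p_{Brew} = 0 ⇒ p_{Aroma} = 263/3 + (1/3)p_{Brew}.
At p_{Brew} = 10: p_{Aroma} = 263/3 + (1/3)·10 = 91.

91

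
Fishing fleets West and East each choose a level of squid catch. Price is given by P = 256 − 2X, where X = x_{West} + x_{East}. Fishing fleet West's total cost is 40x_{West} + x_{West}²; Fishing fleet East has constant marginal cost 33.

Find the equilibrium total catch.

Fishing fleet West's profit: π = x_{West}(256 − 2(x_{West} + x_{East})) − 40x_{West} − x_{West}².
∂π/∂x_{West} = 216 − 6x_{West} − 2x_{East} = 0, so x_{West} = 36 − (1/3)x_{East}.
For East: ∂π/∂x_{East} = 223 − 4x_{East} − 2x_{West} = 0 ⇒ x_{East} = 55.75 − 0.5x_{West}.
Solving the two reaction functions simultaneously: (1 − (−1/3)(−0.5))x_{West} = 36 − (1/3)·55.75, so (5/6)x_{West} = 209/12 and x_{West} = 20.9.
Then x_{East} = 55.75 − 0.5·20.9 = 45.3.
Total catch: 20.9 + 45.3 = 66.2.

66.2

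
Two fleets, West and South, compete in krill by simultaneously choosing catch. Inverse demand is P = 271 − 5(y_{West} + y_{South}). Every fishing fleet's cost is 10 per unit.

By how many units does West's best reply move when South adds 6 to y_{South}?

-3

Fishing fleet West's profit: π = y_{West}(271 − 5(y_{West} + y_{South})) − 10y_{West}.
∂π/∂y_{West} = 261 − 10y_{West} − 5y_{South} = 0, so y_{West} = 26.1 − 0.5y_{South}.
The reaction-function slope is −0.5, so a 6-unit rise in y_{South} moves y_{West} by −0.5 × 6 = −3. West's best response falls — the actions are strategic substitutes.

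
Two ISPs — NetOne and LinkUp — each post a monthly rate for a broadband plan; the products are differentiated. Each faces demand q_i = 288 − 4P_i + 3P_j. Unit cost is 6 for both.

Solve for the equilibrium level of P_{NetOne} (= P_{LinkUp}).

NetOne's profit: π = (P_{NetOne} − 6)(288 − 4P_{NetOne} + 3P_{LinkUp}).
∂π/∂P_{NetOne} = 312 − 8P_{NetOne} + 3P_{LinkUp} = 0 ⇒ P_{NetOne} = 39 + 0.375P_{LinkUp}.
By symmetry P_{LinkUp} = P_{NetOne}; substituting into the reaction function, 0.625P_{NetOne} = 39 and P_{NetOne} = 62.4.

62.4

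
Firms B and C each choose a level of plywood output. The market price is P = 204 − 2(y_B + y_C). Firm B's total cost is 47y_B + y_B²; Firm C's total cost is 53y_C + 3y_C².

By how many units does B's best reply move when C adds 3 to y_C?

-1

Firm B's profit: π = y_B(204 − 2(y_B + y_C)) − 47y_B − y_B².
∂π/∂y_B = 157 − 6y_B − 2y_C = 0, so y_B = 157/6 − (1/3)y_C.
The reaction-function slope is −1/3, so a 3-unit rise in y_C moves y_B by −1/3 × 3 = −1. B's best response falls — the actions are strategic substitutes.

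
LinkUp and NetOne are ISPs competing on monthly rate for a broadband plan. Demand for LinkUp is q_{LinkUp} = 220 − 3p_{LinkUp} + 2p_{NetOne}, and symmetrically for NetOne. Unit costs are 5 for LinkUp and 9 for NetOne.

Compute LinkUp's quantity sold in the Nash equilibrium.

LinkUp's profit: π = (p_{LinkUp} − 5)(220 − 3p_{LinkUp} + 2p_{NetOne}).
∂π/∂p_{LinkUp} = 235 − 6p_{LinkUp} + 2p_{NetOne} = 0 ⇒ p_{LinkUp} = 235/6 + (1/3)p_{NetOne}.
Similarly p_{NetOne} = 247/6 + (1/3)p_{LinkUp}.
Plugging p_{NetOne} into LinkUp's best response: p_{LinkUp} = 235/6 + (1/3)(247/6 + (1/3)p_{LinkUp}) ⇒ (8/9)p_{LinkUp} = 476/9, so p_{LinkUp} = 59.5.
Then p_{NetOne} = 247/6 + (1/3)·59.5 = 61.
q_{LinkUp} = 220 − 3·59.5 + 2·61 = 163.5.

163.5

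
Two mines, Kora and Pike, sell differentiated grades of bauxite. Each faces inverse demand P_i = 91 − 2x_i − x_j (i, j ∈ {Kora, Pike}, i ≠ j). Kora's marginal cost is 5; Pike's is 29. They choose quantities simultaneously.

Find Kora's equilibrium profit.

706.88

Mine Kora's profit: π = x_{Kora}(91 − 2x_{Kora} − x_{Pike}) − 5x_{Kora}.
∂π/∂x_{Kora} = 86 − 4x_{Kora} − x_{Pike} = 0 ⇒ x_{Kora} = 21.5 − 0.25x_{Pike}.
Similarly x_{Pike} = 15.5 − 0.25x_{Kora}.
Substituting the second reaction function into the first: x_{Kora} = 21.5 − 0.25(15.5 − 0.25x_{Kora}), which gives 0.9375x_{Kora} = 17.625 ⇒ x_{Kora} = 18.8.
Then x_{Pike} = 15.5 − 0.25·18.8 = 10.8.
P_{Kora} = 91 − 2·18.8 − 10.8 = 42.6.
Profit = (42.6 − 5)·18.8 = 706.88.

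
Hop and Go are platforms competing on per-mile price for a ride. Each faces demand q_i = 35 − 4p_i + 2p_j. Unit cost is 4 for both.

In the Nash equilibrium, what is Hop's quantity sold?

18

Hop's profit: π = (p_{Hop} − 4)(35 − 4p_{Hop} + 2p_{Go}).
∂π/∂p_{Hop} = 51 − 8p_{Hop} + 2p_{Go} = 0 ⇒ p_{Hop} = 6.375 + 0.25p_{Go}.
Setting p_{Hop} = p_{Go} in the reaction function: p_{Hop} = 6.375 + 0.25p_{Hop}, so p_{Hop} = 6.375 / 0.75 = 8.5.
q_{Hop} = 35 − 4·8.5 + 2·8.5 = 18.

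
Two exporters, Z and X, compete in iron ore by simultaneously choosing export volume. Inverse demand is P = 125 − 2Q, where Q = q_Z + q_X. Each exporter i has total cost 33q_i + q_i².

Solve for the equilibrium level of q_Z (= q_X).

Exporter Z's profit: π = q_Z(125 − 2(q_Z + q_X)) − 33q_Z − q_Z².
∂π/∂q_Z = 92 − 6q_Z − 2q_X = 0, so q_Z = 46/3 − (1/3)q_X.
Setting q_Z = q_X in the reaction function: q_Z = 46/3 − (1/3)q_Z, so q_Z = (46/3) / (4/3) = 11.5.

11.5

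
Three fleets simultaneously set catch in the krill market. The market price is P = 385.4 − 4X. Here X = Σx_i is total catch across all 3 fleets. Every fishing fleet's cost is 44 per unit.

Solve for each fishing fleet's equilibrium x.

A representative fishing fleet's profit is π_i = x_i(385.4 − 4X) − 44x_i, with X = x_i + Σ_{j≠i} x_j.
First-order condition: 341.4 − 8x_i − 4Σ_{j≠i} x_j = 0.
In a symmetric equilibrium every fishing fleet chooses the same x, so Σ_{j≠i} x_j = 2x. The condition becomes 341.4 − 16x = 0, giving x = 341.4/16 = 21.3375.

21.3375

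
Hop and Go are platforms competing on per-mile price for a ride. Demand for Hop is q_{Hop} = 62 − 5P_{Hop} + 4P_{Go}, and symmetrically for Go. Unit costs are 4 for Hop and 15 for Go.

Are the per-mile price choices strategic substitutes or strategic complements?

Hop's profit: π = (P_{Hop} − 4)(62 − 5P_{Hop} + 4P_{Go}).
∂π/∂P_{Hop} = 82 − 10P_{Hop} + 4P_{Go} = 0 ⇒ P_{Hop} = 8.2 + 0.4P_{Go}.
The best-response slope dP_{Hop}/dP_{Go} = 0.4 > 0: the reaction function is upward-sloping, so the choices are strategic complements.

strategic complements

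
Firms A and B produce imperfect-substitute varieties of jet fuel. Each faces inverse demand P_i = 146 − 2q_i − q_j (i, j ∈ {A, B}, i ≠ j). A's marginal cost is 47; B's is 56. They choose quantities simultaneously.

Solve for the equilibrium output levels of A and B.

20.4, 17.4

Firm A's profit: π = q_A(146 − 2q_A − q_B) − 47q_A.
∂π/∂q_A = 99 − 4q_A − q_B = 0 ⇒ q_A = 24.75 − 0.25q_B.
Similarly q_B = 22.5 − 0.25q_A.
Substituting the second reaction function into the first: q_A = 24.75 − 0.25(22.5 − 0.25q_A), which gives 0.9375q_A = 19.125 ⇒ q_A = 20.4.
Then q_B = 22.5 − 0.25·20.4 = 17.4.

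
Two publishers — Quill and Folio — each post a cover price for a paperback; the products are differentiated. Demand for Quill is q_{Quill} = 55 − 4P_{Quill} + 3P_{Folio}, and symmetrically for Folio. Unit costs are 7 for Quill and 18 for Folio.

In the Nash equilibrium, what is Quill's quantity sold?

48

Quill's profit: π = (P_{Quill} − 7)(55 − 4P_{Quill} + 3P_{Folio}).
∂π/∂P_{Quill} = 83 − 8P_{Quill} + 3P_{Folio} = 0 ⇒ P_{Quill} = 10.375 + 0.375P_{Folio}.
Similarly P_{Folio} = 15.875 + 0.375P_{Quill}.
Solving the two reaction functions simultaneously: (1 − (0.375)(0.375))P_{Quill} = 10.375 + 0.375·15.875, so (55/64)P_{Quill} = 1045/64 and P_{Quill} = 19.
Then P_{Folio} = 15.875 + 0.375·19 = 23.
q_{Quill} = 55 − 4·19 + 3·23 = 48.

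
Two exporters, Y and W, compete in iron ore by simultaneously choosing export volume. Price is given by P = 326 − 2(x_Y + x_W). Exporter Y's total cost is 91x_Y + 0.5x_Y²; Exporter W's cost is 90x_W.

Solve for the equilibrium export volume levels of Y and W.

29.25, 44.375

Exporter Y's profit: π = x_Y(326 − 2(x_Y + x_W)) − 91x_Y − 0.5x_Y².
∂π/∂x_Y = 235 − 5x_Y − 2x_W = 0, so x_Y = 47 − 0.4x_W.
For W: ∂π/∂x_W = 236 − 4x_W − 2x_Y = 0 ⇒ x_W = 59 − 0.5x_Y.
Substituting the second reaction function into the first: x_Y = 47 − 0.4(59 − 0.5x_Y), which gives 0.8x_Y = 23.4 ⇒ x_Y = 29.25.
Then x_W = 59 − 0.5·29.25 = 44.375.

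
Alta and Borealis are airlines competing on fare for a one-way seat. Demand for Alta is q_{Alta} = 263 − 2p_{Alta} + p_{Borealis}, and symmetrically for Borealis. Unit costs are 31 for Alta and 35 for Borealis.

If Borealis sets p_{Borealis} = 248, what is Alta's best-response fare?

Alta's profit: π = (p_{Alta} − 31)(263 − 2p_{Alta} + p_{Borealis}).
∂π/∂p_{Alta} = 325 − 4p_{Alta} + p_{Borealis} = 0 ⇒ p_{Alta} = 81.25 + 0.25p_{Borealis}.
At p_{Borealis} = 248: p_{Alta} = 81.25 + 0.25·248 = 143.25.

143.25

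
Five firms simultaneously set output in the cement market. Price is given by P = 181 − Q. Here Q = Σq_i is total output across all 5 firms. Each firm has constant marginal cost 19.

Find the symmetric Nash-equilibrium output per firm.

27

A representative firm's profit is π_i = q_i(181 − Q) − 19q_i, with Q = q_i + Σ_{j≠i} q_j.
First-order condition: 162 − 2q_i − Σ_{j≠i} q_j = 0.
In a symmetric equilibrium every firm chooses the same q, so Σ_{j≠i} q_j = 4q. The condition becomes 162 − 6q = 0, giving q = 162/6 = 27.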